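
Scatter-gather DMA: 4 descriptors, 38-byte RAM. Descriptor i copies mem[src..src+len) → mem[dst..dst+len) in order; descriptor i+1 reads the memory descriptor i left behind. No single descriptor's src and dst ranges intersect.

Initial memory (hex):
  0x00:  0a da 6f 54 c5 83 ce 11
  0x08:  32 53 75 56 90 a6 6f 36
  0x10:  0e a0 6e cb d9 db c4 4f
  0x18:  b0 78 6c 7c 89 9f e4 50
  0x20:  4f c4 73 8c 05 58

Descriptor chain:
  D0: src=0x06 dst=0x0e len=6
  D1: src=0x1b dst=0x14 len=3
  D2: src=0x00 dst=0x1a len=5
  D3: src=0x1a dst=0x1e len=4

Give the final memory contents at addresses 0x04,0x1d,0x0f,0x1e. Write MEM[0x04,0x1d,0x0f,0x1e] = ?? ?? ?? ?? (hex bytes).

MEM[0x04,0x1d,0x0f,0x1e] = c5 54 11 0a

  after D0: wrote 6B at 0x0e = ce1132537556
  after D1: wrote 3B at 0x14 = 7c899f
  after D2: wrote 5B at 0x1a = 0ada6f54c5
  after D3: wrote 4B at 0x1e = 0ada6f54
query mem[0x04]=0xc5, mem[0x1d]=0x54, mem[0x0f]=0x11, mem[0x1e]=0x0a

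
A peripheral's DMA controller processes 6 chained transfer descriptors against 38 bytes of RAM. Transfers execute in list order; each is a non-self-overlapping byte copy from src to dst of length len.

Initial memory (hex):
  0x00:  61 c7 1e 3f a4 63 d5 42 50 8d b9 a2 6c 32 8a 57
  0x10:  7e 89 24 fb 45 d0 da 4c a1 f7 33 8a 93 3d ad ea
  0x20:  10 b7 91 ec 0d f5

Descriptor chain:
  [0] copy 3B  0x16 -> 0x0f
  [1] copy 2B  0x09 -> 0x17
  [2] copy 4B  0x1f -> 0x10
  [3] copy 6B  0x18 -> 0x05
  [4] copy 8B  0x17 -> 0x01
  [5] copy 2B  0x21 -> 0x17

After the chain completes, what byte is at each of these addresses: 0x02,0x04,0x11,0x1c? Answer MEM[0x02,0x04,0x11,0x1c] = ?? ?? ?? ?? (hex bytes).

MEM[0x02,0x04,0x11,0x1c] = b9 33 10 93

D0: mem[0x0f..0x11] <- [da 4c a1]
D1: mem[0x17..0x18] <- [8d b9]
D2: mem[0x10..0x13] <- [ea 10 b7 91]
D3: mem[0x05..0x0a] <- [b9 f7 33 8a 93 3d]
D4: mem[0x01..0x08] <- [8d b9 f7 33 8a 93 3d ad]
D5: mem[0x17..0x18] <- [b7 91]
query mem[0x02]=0xb9, mem[0x04]=0x33, mem[0x11]=0x10, mem[0x1c]=0x93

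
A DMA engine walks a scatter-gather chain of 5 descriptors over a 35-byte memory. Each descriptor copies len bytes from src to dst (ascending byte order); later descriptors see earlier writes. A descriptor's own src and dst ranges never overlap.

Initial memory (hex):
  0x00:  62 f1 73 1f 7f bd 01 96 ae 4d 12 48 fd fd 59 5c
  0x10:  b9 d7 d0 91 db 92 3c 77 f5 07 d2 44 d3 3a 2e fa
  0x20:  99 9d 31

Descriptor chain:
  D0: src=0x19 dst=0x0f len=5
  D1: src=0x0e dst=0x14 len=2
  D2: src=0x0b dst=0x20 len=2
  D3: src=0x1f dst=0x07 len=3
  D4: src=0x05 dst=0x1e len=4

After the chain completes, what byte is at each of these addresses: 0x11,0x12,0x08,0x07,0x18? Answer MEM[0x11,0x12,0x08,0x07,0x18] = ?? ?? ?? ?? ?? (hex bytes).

MEM[0x11,0x12,0x08,0x07,0x18] = 44 d3 48 fa f5

  after D0: wrote 5B at 0x0f = 07d244d33a
  after D1: wrote 2B at 0x14 = 5907
  after D2: wrote 2B at 0x20 = 48fd
  after D3: wrote 3B at 0x07 = fa48fd
  after D4: wrote 4B at 0x1e = bd01fa48
query mem[0x11]=0x44, mem[0x12]=0xd3, mem[0x08]=0x48, mem[0x07]=0xfa, mem[0x18]=0xf5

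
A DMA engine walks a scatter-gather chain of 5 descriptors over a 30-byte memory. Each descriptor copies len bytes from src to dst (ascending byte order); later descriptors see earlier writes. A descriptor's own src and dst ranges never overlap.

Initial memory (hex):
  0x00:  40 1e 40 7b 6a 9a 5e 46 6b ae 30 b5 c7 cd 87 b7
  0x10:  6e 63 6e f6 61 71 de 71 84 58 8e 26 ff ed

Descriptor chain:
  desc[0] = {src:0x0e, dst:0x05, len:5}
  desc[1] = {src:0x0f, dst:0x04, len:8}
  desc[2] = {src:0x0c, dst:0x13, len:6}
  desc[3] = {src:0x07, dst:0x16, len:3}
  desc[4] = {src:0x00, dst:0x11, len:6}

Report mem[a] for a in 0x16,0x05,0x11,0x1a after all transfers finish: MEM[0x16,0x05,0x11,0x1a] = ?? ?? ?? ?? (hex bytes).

MEM[0x16,0x05,0x11,0x1a] = 6e 6e 40 8e

  after D0: wrote 5B at 0x05 = 87b76e636e
  after D1: wrote 8B at 0x04 = b76e636ef66171de
  after D2: wrote 6B at 0x13 = c7cd87b76e63
  after D3: wrote 3B at 0x16 = 6ef661
  after D4: wrote 6B at 0x11 = 401e407bb76e
query mem[0x16]=0x6e, mem[0x05]=0x6e, mem[0x11]=0x40, mem[0x1a]=0x8e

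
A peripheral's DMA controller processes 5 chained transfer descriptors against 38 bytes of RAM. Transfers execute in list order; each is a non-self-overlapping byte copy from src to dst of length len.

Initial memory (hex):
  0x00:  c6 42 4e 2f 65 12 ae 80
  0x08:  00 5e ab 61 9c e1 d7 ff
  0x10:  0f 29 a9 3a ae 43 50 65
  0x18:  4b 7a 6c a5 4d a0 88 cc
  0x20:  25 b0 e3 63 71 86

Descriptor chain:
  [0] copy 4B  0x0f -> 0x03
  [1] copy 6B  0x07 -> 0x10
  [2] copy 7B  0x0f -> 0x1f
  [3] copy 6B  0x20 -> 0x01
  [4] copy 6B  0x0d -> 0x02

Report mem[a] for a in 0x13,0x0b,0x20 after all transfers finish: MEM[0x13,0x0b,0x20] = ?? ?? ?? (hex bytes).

MEM[0x13,0x0b,0x20] = ab 61 80

#0 dst[0x03+4] := {0xff,0x0f,0x29,0xa9}
#1 dst[0x10+6] := {0x80,0x00,0x5e,0xab,0x61,0x9c}
#2 dst[0x1f+7] := {0xff,0x80,0x00,0x5e,0xab,0x61,0x9c}
#3 dst[0x01+6] := {0x80,0x00,0x5e,0xab,0x61,0x9c}
#4 dst[0x02+6] := {0xe1,0xd7,0xff,0x80,0x00,0x5e}
query mem[0x13]=0xab, mem[0x0b]=0x61, mem[0x20]=0x80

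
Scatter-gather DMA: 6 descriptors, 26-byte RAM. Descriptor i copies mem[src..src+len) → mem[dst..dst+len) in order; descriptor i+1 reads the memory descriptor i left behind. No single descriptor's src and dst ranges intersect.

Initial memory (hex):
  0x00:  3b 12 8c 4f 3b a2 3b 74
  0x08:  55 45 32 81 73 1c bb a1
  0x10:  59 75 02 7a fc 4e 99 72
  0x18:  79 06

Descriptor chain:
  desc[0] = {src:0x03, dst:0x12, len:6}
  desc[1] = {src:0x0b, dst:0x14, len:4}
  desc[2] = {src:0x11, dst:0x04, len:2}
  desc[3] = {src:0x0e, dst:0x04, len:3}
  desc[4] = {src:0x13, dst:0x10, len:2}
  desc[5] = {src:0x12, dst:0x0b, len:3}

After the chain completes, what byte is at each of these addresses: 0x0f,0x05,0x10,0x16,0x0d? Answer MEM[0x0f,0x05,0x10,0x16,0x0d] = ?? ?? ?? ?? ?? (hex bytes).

MEM[0x0f,0x05,0x10,0x16,0x0d] = a1 a1 3b 1c 81

#0 dst[0x12+6] := {0x4f,0x3b,0xa2,0x3b,0x74,0x55}
#1 dst[0x14+4] := {0x81,0x73,0x1c,0xbb}
#2 dst[0x04+2] := {0x75,0x4f}
#3 dst[0x04+3] := {0xbb,0xa1,0x59}
#4 dst[0x10+2] := {0x3b,0x81}
#5 dst[0x0b+3] := {0x4f,0x3b,0x81}
query mem[0x0f]=0xa1, mem[0x05]=0xa1, mem[0x10]=0x3b, mem[0x16]=0x1c, mem[0x0d]=0x81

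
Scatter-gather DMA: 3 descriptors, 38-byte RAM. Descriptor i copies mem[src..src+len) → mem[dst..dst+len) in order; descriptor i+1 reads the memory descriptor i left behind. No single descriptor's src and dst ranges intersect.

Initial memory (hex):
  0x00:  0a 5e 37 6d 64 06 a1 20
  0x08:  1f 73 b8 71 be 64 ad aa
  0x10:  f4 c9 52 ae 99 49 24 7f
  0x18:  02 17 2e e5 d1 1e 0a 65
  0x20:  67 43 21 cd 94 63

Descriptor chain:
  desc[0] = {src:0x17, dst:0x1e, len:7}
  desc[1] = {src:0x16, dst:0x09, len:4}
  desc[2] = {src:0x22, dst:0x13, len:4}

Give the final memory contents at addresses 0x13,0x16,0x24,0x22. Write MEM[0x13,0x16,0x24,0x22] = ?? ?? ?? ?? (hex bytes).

D0: mem[0x1e..0x24] <- [7f 02 17 2e e5 d1 1e]
D1: mem[0x09..0x0c] <- [24 7f 02 17]
D2: mem[0x13..0x16] <- [e5 d1 1e 63]
query mem[0x13]=0xe5, mem[0x16]=0x63, mem[0x24]=0x1e, mem[0x22]=0xe5

MEM[0x13,0x16,0x24,0x22] = e5 63 1e e5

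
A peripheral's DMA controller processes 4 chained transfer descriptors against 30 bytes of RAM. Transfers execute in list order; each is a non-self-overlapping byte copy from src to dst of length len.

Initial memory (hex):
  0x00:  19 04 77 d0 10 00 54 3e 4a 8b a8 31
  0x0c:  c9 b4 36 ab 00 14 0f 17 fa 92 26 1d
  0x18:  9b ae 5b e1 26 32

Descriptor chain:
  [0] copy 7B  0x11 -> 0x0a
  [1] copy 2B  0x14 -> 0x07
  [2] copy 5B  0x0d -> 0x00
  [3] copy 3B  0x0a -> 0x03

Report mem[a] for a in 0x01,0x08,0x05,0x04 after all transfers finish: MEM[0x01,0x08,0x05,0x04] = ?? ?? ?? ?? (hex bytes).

MEM[0x01,0x08,0x05,0x04] = 92 92 17 0f

#0 dst[0x0a+7] := {0x14,0x0f,0x17,0xfa,0x92,0x26,0x1d}
#1 dst[0x07+2] := {0xfa,0x92}
#2 dst[0x00+5] := {0xfa,0x92,0x26,0x1d,0x14}
#3 dst[0x03+3] := {0x14,0x0f,0x17}
query mem[0x01]=0x92, mem[0x08]=0x92, mem[0x05]=0x17, mem[0x04]=0x0f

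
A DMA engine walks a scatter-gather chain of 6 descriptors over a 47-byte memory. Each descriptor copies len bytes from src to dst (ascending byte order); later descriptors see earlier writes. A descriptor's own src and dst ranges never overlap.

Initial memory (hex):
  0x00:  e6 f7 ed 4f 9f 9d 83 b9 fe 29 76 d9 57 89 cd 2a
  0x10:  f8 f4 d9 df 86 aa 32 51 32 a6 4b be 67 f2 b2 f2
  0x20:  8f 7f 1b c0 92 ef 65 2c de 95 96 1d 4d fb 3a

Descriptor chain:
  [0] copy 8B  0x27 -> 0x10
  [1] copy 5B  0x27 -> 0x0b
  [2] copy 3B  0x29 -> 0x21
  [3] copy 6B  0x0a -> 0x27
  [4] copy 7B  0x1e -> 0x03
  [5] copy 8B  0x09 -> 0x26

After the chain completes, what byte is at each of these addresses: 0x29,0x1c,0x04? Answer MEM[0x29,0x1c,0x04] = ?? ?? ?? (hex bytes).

MEM[0x29,0x1c,0x04] = de 67 f2

D0: mem[0x10..0x17] <- [2c de 95 96 1d 4d fb 3a]
D1: mem[0x0b..0x0f] <- [2c de 95 96 1d]
D2: mem[0x21..0x23] <- [95 96 1d]
D3: mem[0x27..0x2c] <- [76 2c de 95 96 1d]
D4: mem[0x03..0x09] <- [b2 f2 8f 95 96 1d 92]
D5: mem[0x26..0x2d] <- [92 76 2c de 95 96 1d 2c]
query mem[0x29]=0xde, mem[0x1c]=0x67, mem[0x04]=0xf2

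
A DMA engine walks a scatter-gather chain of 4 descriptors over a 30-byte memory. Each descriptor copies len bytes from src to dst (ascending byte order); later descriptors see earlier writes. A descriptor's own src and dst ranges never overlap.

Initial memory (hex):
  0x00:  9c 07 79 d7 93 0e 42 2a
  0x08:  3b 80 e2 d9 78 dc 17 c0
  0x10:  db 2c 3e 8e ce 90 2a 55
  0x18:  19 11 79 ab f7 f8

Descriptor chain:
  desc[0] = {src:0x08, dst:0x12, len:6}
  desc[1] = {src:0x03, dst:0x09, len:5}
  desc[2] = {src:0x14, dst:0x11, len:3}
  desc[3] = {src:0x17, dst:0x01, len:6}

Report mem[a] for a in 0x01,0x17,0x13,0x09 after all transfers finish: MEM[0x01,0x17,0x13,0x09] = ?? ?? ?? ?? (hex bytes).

[0] 0x08->0x12 len=6 : 3b 80 e2 d9 78 dc
[1] 0x03->0x09 len=5 : d7 93 0e 42 2a
[2] 0x14->0x11 len=3 : e2 d9 78
[3] 0x17->0x01 len=6 : dc 19 11 79 ab f7
query mem[0x01]=0xdc, mem[0x17]=0xdc, mem[0x13]=0x78, mem[0x09]=0xd7

MEM[0x01,0x17,0x13,0x09] = dc dc 78 d7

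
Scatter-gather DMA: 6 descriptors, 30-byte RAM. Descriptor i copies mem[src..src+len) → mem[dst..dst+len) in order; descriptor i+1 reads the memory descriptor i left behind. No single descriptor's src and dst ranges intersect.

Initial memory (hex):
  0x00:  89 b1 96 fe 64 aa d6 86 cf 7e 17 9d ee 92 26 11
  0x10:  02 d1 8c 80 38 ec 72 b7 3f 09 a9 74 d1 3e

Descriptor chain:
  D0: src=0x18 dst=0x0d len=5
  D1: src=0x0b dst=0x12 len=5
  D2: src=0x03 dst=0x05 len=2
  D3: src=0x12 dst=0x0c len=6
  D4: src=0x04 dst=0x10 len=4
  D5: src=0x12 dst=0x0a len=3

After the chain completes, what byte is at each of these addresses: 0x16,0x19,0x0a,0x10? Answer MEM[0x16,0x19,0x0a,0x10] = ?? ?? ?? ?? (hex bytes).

D0: mem[0x0d..0x11] <- [3f 09 a9 74 d1]
D1: mem[0x12..0x16] <- [9d ee 3f 09 a9]
D2: mem[0x05..0x06] <- [fe 64]
D3: mem[0x0c..0x11] <- [9d ee 3f 09 a9 b7]
D4: mem[0x10..0x13] <- [64 fe 64 86]
D5: mem[0x0a..0x0c] <- [64 86 3f]
query mem[0x16]=0xa9, mem[0x19]=0x09, mem[0x0a]=0x64, mem[0x10]=0x64

MEM[0x16,0x19,0x0a,0x10] = a9 09 64 64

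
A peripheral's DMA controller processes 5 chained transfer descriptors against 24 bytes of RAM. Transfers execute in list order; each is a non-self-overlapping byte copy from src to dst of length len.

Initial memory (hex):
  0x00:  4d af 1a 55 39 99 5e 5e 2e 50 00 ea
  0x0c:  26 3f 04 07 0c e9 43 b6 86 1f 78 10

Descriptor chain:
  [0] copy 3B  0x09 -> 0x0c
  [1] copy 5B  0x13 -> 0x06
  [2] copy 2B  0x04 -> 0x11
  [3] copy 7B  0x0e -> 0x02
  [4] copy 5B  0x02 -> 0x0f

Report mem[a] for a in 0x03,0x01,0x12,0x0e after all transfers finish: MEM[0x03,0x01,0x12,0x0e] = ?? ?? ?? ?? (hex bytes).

MEM[0x03,0x01,0x12,0x0e] = 07 af 39 ea

  after D0: wrote 3B at 0x0c = 5000ea
  after D1: wrote 5B at 0x06 = b6861f7810
  after D2: wrote 2B at 0x11 = 3999
  after D3: wrote 7B at 0x02 = ea070c3999b686
  after D4: wrote 5B at 0x0f = ea070c3999
query mem[0x03]=0x07, mem[0x01]=0xaf, mem[0x12]=0x39, mem[0x0e]=0xea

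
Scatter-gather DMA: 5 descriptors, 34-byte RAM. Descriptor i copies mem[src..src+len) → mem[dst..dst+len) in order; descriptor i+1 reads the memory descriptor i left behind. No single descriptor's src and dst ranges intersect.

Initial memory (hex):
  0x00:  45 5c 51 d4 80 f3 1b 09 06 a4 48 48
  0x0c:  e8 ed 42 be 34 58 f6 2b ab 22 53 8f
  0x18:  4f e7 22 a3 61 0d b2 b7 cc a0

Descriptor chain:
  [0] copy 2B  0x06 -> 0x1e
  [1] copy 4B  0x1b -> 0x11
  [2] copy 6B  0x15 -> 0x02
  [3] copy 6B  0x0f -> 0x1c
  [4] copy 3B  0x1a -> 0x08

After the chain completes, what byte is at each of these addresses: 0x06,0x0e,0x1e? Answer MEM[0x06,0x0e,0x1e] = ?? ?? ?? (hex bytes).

MEM[0x06,0x0e,0x1e] = e7 42 a3

  after D0: wrote 2B at 0x1e = 1b09
  after D1: wrote 4B at 0x11 = a3610d1b
  after D2: wrote 6B at 0x02 = 22538f4fe722
  after D3: wrote 6B at 0x1c = be34a3610d1b
  after D4: wrote 3B at 0x08 = 22a3be
query mem[0x06]=0xe7, mem[0x0e]=0x42, mem[0x1e]=0xa3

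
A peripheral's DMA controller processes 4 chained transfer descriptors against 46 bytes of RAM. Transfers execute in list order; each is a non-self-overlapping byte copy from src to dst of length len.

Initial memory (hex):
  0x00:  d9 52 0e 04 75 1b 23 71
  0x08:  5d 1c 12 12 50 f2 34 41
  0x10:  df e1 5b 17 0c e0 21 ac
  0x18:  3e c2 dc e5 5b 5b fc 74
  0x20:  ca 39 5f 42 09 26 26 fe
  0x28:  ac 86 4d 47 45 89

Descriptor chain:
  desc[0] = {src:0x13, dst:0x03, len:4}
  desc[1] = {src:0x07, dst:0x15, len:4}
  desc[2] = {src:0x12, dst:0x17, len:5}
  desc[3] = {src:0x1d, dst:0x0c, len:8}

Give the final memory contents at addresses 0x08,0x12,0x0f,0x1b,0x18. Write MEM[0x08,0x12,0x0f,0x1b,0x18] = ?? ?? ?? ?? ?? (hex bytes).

D0: mem[0x03..0x06] <- [17 0c e0 21]
D1: mem[0x15..0x18] <- [71 5d 1c 12]
D2: mem[0x17..0x1b] <- [5b 17 0c 71 5d]
D3: mem[0x0c..0x13] <- [5b fc 74 ca 39 5f 42 09]
query mem[0x08]=0x5d, mem[0x12]=0x42, mem[0x0f]=0xca, mem[0x1b]=0x5d, mem[0x18]=0x17

MEM[0x08,0x12,0x0f,0x1b,0x18] = 5d 42 ca 5d 17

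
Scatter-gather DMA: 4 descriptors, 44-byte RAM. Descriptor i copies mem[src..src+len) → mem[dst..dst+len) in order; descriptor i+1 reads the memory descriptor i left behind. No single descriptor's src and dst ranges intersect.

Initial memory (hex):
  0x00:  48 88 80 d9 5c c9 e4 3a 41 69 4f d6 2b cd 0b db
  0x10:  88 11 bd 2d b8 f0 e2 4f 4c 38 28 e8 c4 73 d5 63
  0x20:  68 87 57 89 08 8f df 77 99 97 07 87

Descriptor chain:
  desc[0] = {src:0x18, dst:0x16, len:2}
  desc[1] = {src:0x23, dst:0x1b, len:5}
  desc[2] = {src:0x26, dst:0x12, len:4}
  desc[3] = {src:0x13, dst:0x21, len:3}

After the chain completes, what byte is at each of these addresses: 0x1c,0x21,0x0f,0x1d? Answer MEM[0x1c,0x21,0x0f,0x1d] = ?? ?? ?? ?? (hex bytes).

#0 dst[0x16+2] := {0x4c,0x38}
#1 dst[0x1b+5] := {0x89,0x08,0x8f,0xdf,0x77}
#2 dst[0x12+4] := {0xdf,0x77,0x99,0x97}
#3 dst[0x21+3] := {0x77,0x99,0x97}
query mem[0x1c]=0x08, mem[0x21]=0x77, mem[0x0f]=0xdb, mem[0x1d]=0x8f

MEM[0x1c,0x21,0x0f,0x1d] = 08 77 db 8f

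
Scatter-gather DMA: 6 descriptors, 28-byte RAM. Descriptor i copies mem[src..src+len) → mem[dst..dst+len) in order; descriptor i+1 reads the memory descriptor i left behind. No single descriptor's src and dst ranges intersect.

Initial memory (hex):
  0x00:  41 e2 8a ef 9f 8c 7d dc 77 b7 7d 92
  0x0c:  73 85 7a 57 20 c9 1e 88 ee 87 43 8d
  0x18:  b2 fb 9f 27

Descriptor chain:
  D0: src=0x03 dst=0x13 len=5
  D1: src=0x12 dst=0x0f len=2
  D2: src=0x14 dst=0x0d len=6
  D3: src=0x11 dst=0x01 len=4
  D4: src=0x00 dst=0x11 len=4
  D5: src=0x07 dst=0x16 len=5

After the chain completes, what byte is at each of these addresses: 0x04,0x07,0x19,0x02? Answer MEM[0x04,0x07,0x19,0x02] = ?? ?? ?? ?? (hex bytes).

MEM[0x04,0x07,0x19,0x02] = 9f dc 7d fb

  after D0: wrote 5B at 0x13 = ef9f8c7ddc
  after D1: wrote 2B at 0x0f = 1eef
  after D2: wrote 6B at 0x0d = 9f8c7ddcb2fb
  after D3: wrote 4B at 0x01 = b2fbef9f
  after D4: wrote 4B at 0x11 = 41b2fbef
  after D5: wrote 5B at 0x16 = dc77b77d92
query mem[0x04]=0x9f, mem[0x07]=0xdc, mem[0x19]=0x7d, mem[0x02]=0xfb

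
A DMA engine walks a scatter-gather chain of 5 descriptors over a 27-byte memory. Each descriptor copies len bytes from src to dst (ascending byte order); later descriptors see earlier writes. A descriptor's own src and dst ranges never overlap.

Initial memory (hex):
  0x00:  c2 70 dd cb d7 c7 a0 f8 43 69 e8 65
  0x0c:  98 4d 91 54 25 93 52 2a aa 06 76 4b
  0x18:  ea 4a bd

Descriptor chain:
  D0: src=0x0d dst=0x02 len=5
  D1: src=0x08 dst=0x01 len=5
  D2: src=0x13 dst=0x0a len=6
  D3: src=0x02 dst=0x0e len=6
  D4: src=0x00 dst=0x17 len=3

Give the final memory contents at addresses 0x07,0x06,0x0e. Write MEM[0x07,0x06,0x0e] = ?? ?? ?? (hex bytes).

MEM[0x07,0x06,0x0e] = f8 93 69

[0] 0x0d->0x02 len=5 : 4d 91 54 25 93
[1] 0x08->0x01 len=5 : 43 69 e8 65 98
[2] 0x13->0x0a len=6 : 2a aa 06 76 4b ea
[3] 0x02->0x0e len=6 : 69 e8 65 98 93 f8
[4] 0x00->0x17 len=3 : c2 43 69
query mem[0x07]=0xf8, mem[0x06]=0x93, mem[0x0e]=0x69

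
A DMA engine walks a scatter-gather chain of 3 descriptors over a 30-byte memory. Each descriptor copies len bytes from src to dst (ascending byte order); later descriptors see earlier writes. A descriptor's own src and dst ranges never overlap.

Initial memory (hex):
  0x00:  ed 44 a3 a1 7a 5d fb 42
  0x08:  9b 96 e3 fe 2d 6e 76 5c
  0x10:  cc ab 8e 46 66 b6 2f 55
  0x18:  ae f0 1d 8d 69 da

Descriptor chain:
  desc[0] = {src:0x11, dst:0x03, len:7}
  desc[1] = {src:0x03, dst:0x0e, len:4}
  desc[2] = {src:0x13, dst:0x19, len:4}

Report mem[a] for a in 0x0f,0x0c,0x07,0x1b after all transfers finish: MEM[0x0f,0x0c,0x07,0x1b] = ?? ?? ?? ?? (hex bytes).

MEM[0x0f,0x0c,0x07,0x1b] = 8e 2d b6 b6

[0] 0x11->0x03 len=7 : ab 8e 46 66 b6 2f 55
[1] 0x03->0x0e len=4 : ab 8e 46 66
[2] 0x13->0x19 len=4 : 46 66 b6 2f
query mem[0x0f]=0x8e, mem[0x0c]=0x2d, mem[0x07]=0xb6, mem[0x1b]=0xb6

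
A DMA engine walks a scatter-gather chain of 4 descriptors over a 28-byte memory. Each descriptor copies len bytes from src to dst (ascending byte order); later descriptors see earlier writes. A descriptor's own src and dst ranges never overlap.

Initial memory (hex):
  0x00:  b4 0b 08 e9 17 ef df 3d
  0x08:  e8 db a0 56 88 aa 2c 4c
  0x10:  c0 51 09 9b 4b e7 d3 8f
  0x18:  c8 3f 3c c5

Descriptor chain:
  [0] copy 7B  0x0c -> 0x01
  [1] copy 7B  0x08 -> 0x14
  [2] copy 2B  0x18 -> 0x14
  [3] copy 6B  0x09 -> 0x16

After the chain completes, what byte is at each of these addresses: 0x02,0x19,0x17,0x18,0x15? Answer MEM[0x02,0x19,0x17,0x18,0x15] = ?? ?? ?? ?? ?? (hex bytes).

D0: mem[0x01..0x07] <- [88 aa 2c 4c c0 51 09]
D1: mem[0x14..0x1a] <- [e8 db a0 56 88 aa 2c]
D2: mem[0x14..0x15] <- [88 aa]
D3: mem[0x16..0x1b] <- [db a0 56 88 aa 2c]
query mem[0x02]=0xaa, mem[0x19]=0x88, mem[0x17]=0xa0, mem[0x18]=0x56, mem[0x15]=0xaa

MEM[0x02,0x19,0x17,0x18,0x15] = aa 88 a0 56 aa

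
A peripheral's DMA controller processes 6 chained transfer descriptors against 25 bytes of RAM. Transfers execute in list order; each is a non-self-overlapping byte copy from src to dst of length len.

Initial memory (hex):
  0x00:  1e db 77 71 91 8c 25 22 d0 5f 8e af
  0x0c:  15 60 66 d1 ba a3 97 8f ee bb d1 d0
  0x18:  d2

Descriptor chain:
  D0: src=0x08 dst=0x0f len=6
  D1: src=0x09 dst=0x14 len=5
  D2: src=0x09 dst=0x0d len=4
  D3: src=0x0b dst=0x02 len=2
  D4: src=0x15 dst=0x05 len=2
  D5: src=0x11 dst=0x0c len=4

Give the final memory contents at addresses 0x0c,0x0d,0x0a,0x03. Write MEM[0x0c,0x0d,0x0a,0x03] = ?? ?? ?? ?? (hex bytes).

MEM[0x0c,0x0d,0x0a,0x03] = 8e af 8e 15

#0 dst[0x0f+6] := {0xd0,0x5f,0x8e,0xaf,0x15,0x60}
#1 dst[0x14+5] := {0x5f,0x8e,0xaf,0x15,0x60}
#2 dst[0x0d+4] := {0x5f,0x8e,0xaf,0x15}
#3 dst[0x02+2] := {0xaf,0x15}
#4 dst[0x05+2] := {0x8e,0xaf}
#5 dst[0x0c+4] := {0x8e,0xaf,0x15,0x5f}
query mem[0x0c]=0x8e, mem[0x0d]=0xaf, mem[0x0a]=0x8e, mem[0x03]=0x15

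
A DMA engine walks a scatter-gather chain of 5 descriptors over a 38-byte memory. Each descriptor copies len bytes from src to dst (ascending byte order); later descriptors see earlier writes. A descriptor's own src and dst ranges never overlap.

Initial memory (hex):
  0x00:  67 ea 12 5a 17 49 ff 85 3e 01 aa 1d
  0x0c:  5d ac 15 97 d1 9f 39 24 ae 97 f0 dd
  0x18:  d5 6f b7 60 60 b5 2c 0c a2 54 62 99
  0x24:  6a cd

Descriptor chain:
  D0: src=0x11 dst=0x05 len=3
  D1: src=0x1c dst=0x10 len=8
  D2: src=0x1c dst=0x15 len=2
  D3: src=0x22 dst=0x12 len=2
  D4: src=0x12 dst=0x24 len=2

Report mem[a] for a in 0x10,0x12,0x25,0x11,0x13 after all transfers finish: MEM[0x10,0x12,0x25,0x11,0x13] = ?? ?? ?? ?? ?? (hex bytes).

D0: mem[0x05..0x07] <- [9f 39 24]
D1: mem[0x10..0x17] <- [60 b5 2c 0c a2 54 62 99]
D2: mem[0x15..0x16] <- [60 b5]
D3: mem[0x12..0x13] <- [62 99]
D4: mem[0x24..0x25] <- [62 99]
query mem[0x10]=0x60, mem[0x12]=0x62, mem[0x25]=0x99, mem[0x11]=0xb5, mem[0x13]=0x99

MEM[0x10,0x12,0x25,0x11,0x13] = 60 62 99 b5 99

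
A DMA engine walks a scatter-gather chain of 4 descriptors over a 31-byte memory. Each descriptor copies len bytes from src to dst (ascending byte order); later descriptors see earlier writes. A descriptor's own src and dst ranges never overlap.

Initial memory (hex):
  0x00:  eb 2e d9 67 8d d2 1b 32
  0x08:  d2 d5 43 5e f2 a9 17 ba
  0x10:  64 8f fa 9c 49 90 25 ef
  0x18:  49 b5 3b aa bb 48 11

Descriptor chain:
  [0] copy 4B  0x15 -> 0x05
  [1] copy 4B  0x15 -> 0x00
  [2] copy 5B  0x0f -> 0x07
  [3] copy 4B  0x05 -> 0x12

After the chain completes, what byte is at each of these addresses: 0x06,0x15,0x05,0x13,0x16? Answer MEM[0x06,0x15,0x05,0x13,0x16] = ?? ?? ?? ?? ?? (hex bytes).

[0] 0x15->0x05 len=4 : 90 25 ef 49
[1] 0x15->0x00 len=4 : 90 25 ef 49
[2] 0x0f->0x07 len=5 : ba 64 8f fa 9c
[3] 0x05->0x12 len=4 : 90 25 ba 64
query mem[0x06]=0x25, mem[0x15]=0x64, mem[0x05]=0x90, mem[0x13]=0x25, mem[0x16]=0x25

MEM[0x06,0x15,0x05,0x13,0x16] = 25 64 90 25 25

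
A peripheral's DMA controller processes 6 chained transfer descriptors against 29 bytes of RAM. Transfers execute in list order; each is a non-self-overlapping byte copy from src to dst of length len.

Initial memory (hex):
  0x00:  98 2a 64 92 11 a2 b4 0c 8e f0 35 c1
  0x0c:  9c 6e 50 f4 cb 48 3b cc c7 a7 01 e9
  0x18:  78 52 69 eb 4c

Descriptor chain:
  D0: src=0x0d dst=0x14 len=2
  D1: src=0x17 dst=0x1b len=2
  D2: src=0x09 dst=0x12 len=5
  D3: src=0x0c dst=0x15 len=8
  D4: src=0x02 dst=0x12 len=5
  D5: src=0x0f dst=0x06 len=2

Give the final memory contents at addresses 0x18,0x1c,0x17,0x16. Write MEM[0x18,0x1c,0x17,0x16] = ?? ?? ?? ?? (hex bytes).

MEM[0x18,0x1c,0x17,0x16] = f4 35 50 b4

[0] 0x0d->0x14 len=2 : 6e 50
[1] 0x17->0x1b len=2 : e9 78
[2] 0x09->0x12 len=5 : f0 35 c1 9c 6e
[3] 0x0c->0x15 len=8 : 9c 6e 50 f4 cb 48 f0 35
[4] 0x02->0x12 len=5 : 64 92 11 a2 b4
[5] 0x0f->0x06 len=2 : f4 cb
query mem[0x18]=0xf4, mem[0x1c]=0x35, mem[0x17]=0x50, mem[0x16]=0xb4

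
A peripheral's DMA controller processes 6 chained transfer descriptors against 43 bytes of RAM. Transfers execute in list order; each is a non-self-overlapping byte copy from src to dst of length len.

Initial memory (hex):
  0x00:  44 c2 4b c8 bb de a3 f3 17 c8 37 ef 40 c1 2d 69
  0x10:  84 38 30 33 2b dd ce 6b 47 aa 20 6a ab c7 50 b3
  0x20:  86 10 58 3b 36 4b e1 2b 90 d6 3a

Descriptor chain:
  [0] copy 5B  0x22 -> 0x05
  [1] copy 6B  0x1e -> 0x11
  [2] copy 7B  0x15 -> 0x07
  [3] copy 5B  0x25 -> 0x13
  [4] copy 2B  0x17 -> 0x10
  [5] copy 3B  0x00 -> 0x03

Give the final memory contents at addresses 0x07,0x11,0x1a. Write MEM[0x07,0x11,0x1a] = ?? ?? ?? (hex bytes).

[0] 0x22->0x05 len=5 : 58 3b 36 4b e1
[1] 0x1e->0x11 len=6 : 50 b3 86 10 58 3b
[2] 0x15->0x07 len=7 : 58 3b 6b 47 aa 20 6a
[3] 0x25->0x13 len=5 : 4b e1 2b 90 d6
[4] 0x17->0x10 len=2 : d6 47
[5] 0x00->0x03 len=3 : 44 c2 4b
query mem[0x07]=0x58, mem[0x11]=0x47, mem[0x1a]=0x20

MEM[0x07,0x11,0x1a] = 58 47 20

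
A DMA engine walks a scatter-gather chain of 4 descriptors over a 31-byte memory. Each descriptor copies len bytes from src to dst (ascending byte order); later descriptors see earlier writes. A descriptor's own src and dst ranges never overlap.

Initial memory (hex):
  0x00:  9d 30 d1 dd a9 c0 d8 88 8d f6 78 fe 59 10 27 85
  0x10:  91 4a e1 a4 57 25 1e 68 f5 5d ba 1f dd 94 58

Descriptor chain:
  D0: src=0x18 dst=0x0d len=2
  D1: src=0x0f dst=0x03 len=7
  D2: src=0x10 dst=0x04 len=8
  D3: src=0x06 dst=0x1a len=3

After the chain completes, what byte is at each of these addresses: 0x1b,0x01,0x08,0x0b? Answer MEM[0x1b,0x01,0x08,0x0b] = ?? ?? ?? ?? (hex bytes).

[0] 0x18->0x0d len=2 : f5 5d
[1] 0x0f->0x03 len=7 : 85 91 4a e1 a4 57 25
[2] 0x10->0x04 len=8 : 91 4a e1 a4 57 25 1e 68
[3] 0x06->0x1a len=3 : e1 a4 57
query mem[0x1b]=0xa4, mem[0x01]=0x30, mem[0x08]=0x57, mem[0x0b]=0x68

MEM[0x1b,0x01,0x08,0x0b] = a4 30 57 68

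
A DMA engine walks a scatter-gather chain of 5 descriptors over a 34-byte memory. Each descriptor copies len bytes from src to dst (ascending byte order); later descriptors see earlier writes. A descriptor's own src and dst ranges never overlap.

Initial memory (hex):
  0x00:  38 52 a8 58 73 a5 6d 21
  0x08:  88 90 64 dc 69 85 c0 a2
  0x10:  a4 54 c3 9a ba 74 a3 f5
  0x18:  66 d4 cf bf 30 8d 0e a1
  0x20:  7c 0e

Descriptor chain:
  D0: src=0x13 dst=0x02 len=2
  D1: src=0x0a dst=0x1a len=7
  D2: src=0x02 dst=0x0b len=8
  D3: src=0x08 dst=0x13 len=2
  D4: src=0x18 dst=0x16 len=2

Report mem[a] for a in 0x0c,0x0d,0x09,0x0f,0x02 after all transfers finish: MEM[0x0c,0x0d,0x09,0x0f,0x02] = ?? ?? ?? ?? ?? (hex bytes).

MEM[0x0c,0x0d,0x09,0x0f,0x02] = ba 73 90 6d 9a

#0 dst[0x02+2] := {0x9a,0xba}
#1 dst[0x1a+7] := {0x64,0xdc,0x69,0x85,0xc0,0xa2,0xa4}
#2 dst[0x0b+8] := {0x9a,0xba,0x73,0xa5,0x6d,0x21,0x88,0x90}
#3 dst[0x13+2] := {0x88,0x90}
#4 dst[0x16+2] := {0x66,0xd4}
query mem[0x0c]=0xba, mem[0x0d]=0x73, mem[0x09]=0x90, mem[0x0f]=0x6d, mem[0x02]=0x9a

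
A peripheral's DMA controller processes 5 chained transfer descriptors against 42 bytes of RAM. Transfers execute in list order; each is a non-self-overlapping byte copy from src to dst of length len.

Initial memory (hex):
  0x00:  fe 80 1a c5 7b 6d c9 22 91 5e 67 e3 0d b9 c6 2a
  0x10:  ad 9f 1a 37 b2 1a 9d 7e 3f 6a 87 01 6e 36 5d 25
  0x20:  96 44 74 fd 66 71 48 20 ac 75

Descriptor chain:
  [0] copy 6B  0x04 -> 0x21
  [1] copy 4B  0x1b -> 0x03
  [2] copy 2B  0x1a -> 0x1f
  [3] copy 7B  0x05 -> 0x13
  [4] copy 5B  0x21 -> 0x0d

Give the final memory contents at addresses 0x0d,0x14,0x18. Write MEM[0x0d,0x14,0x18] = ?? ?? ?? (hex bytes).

D0: mem[0x21..0x26] <- [7b 6d c9 22 91 5e]
D1: mem[0x03..0x06] <- [01 6e 36 5d]
D2: mem[0x1f..0x20] <- [87 01]
D3: mem[0x13..0x19] <- [36 5d 22 91 5e 67 e3]
D4: mem[0x0d..0x11] <- [7b 6d c9 22 91]
query mem[0x0d]=0x7b, mem[0x14]=0x5d, mem[0x18]=0x67

MEM[0x0d,0x14,0x18] = 7b 5d 67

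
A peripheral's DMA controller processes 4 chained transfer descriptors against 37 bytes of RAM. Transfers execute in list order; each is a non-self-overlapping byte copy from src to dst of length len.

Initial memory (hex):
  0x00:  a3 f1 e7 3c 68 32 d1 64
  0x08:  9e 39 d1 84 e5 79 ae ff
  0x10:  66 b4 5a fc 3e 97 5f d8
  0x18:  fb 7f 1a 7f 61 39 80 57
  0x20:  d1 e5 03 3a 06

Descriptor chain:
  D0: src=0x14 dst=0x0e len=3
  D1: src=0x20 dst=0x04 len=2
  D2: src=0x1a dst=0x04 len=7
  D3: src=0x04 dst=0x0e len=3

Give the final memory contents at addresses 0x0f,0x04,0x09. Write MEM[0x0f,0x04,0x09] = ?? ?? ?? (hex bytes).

  after D0: wrote 3B at 0x0e = 3e975f
  after D1: wrote 2B at 0x04 = d1e5
  after D2: wrote 7B at 0x04 = 1a7f61398057d1
  after D3: wrote 3B at 0x0e = 1a7f61
query mem[0x0f]=0x7f, mem[0x04]=0x1a, mem[0x09]=0x57

MEM[0x0f,0x04,0x09] = 7f 1a 57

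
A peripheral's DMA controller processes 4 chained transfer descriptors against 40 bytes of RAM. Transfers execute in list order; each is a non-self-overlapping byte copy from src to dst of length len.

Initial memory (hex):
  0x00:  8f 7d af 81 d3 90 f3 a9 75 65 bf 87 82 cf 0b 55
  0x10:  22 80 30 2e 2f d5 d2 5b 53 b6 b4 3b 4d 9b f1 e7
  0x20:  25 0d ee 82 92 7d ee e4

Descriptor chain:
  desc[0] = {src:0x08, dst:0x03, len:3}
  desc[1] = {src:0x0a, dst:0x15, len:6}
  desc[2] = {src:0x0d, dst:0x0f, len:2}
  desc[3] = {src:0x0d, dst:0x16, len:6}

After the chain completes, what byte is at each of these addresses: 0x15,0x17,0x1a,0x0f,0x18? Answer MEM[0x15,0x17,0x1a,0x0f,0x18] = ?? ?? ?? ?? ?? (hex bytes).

MEM[0x15,0x17,0x1a,0x0f,0x18] = bf 0b 80 cf cf

D0: mem[0x03..0x05] <- [75 65 bf]
D1: mem[0x15..0x1a] <- [bf 87 82 cf 0b 55]
D2: mem[0x0f..0x10] <- [cf 0b]
D3: mem[0x16..0x1b] <- [cf 0b cf 0b 80 30]
query mem[0x15]=0xbf, mem[0x17]=0x0b, mem[0x1a]=0x80, mem[0x0f]=0xcf, mem[0x18]=0xcf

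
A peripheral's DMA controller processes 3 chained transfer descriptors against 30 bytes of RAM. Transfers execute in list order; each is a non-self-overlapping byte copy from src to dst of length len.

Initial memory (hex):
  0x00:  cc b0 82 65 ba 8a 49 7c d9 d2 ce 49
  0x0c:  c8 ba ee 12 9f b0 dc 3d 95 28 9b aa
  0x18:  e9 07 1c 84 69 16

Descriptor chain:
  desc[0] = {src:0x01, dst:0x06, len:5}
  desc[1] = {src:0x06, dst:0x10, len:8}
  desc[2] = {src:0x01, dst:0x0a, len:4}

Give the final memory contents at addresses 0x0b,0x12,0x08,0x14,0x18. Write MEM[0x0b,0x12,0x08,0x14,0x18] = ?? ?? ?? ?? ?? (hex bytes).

D0: mem[0x06..0x0a] <- [b0 82 65 ba 8a]
D1: mem[0x10..0x17] <- [b0 82 65 ba 8a 49 c8 ba]
D2: mem[0x0a..0x0d] <- [b0 82 65 ba]
query mem[0x0b]=0x82, mem[0x12]=0x65, mem[0x08]=0x65, mem[0x14]=0x8a, mem[0x18]=0xe9

MEM[0x0b,0x12,0x08,0x14,0x18] = 82 65 65 8a e9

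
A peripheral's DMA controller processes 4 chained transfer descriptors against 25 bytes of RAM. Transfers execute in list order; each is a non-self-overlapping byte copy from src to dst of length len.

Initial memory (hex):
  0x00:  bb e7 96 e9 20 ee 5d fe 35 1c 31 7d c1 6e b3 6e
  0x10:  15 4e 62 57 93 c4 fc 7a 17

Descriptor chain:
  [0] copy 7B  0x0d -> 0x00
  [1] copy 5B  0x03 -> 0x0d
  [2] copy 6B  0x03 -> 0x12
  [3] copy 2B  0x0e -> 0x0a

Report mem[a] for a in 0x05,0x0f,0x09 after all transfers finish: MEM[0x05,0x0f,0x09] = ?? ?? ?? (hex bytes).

D0: mem[0x00..0x06] <- [6e b3 6e 15 4e 62 57]
D1: mem[0x0d..0x11] <- [15 4e 62 57 fe]
D2: mem[0x12..0x17] <- [15 4e 62 57 fe 35]
D3: mem[0x0a..0x0b] <- [4e 62]
query mem[0x05]=0x62, mem[0x0f]=0x62, mem[0x09]=0x1c

MEM[0x05,0x0f,0x09] = 62 62 1c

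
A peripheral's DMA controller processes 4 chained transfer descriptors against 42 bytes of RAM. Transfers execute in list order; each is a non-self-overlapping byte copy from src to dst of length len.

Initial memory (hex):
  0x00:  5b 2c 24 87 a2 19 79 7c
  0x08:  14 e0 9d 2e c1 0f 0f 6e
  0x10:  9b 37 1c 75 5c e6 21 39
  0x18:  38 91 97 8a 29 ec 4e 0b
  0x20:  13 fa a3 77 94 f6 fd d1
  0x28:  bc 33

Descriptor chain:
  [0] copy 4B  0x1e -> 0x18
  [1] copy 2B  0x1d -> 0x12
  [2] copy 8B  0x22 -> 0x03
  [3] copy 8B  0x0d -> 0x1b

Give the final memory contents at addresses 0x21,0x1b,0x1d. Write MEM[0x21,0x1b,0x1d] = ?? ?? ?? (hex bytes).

#0 dst[0x18+4] := {0x4e,0x0b,0x13,0xfa}
#1 dst[0x12+2] := {0xec,0x4e}
#2 dst[0x03+8] := {0xa3,0x77,0x94,0xf6,0xfd,0xd1,0xbc,0x33}
#3 dst[0x1b+8] := {0x0f,0x0f,0x6e,0x9b,0x37,0xec,0x4e,0x5c}
query mem[0x21]=0x4e, mem[0x1b]=0x0f, mem[0x1d]=0x6e

MEM[0x21,0x1b,0x1d] = 4e 0f 6e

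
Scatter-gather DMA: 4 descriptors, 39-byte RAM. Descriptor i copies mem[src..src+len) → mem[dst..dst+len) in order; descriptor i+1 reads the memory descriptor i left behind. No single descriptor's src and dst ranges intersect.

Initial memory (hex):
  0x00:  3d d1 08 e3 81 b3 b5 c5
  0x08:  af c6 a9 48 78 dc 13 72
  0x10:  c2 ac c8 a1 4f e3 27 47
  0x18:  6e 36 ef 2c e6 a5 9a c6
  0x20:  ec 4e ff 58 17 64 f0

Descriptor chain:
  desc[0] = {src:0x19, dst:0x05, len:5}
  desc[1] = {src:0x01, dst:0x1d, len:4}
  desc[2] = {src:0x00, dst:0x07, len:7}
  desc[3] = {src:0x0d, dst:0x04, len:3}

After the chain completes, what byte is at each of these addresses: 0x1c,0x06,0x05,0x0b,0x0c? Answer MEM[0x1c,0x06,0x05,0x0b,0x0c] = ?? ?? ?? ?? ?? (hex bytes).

MEM[0x1c,0x06,0x05,0x0b,0x0c] = e6 72 13 81 36

#0 dst[0x05+5] := {0x36,0xef,0x2c,0xe6,0xa5}
#1 dst[0x1d+4] := {0xd1,0x08,0xe3,0x81}
#2 dst[0x07+7] := {0x3d,0xd1,0x08,0xe3,0x81,0x36,0xef}
#3 dst[0x04+3] := {0xef,0x13,0x72}
query mem[0x1c]=0xe6, mem[0x06]=0x72, mem[0x05]=0x13, mem[0x0b]=0x81, mem[0x0c]=0x36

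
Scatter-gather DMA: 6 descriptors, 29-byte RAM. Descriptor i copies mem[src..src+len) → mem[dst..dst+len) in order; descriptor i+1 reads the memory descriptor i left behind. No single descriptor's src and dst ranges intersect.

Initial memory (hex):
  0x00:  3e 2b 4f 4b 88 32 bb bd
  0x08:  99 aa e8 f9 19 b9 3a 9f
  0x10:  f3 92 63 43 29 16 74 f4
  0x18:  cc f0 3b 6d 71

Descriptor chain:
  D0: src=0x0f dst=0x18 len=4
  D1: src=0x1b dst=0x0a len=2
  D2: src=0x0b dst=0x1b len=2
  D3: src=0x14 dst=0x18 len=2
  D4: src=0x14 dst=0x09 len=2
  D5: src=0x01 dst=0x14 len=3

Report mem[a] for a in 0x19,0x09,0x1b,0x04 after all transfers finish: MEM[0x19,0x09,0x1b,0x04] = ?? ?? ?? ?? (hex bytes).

  after D0: wrote 4B at 0x18 = 9ff39263
  after D1: wrote 2B at 0x0a = 6371
  after D2: wrote 2B at 0x1b = 7119
  after D3: wrote 2B at 0x18 = 2916
  after D4: wrote 2B at 0x09 = 2916
  after D5: wrote 3B at 0x14 = 2b4f4b
query mem[0x19]=0x16, mem[0x09]=0x29, mem[0x1b]=0x71, mem[0x04]=0x88

MEM[0x19,0x09,0x1b,0x04] = 16 29 71 88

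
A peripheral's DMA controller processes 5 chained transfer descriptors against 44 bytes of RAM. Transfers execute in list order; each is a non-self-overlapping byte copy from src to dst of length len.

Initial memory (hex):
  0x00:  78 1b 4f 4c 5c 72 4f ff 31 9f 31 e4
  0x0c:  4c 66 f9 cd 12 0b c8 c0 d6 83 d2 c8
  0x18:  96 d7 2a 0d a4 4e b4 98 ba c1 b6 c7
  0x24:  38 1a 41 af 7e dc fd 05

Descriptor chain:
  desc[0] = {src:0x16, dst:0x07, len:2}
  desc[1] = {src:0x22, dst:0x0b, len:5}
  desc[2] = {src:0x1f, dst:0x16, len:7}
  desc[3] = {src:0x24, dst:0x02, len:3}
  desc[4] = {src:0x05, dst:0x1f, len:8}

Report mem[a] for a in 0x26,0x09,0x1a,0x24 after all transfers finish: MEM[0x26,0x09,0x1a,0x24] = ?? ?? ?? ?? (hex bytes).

[0] 0x16->0x07 len=2 : d2 c8
[1] 0x22->0x0b len=5 : b6 c7 38 1a 41
[2] 0x1f->0x16 len=7 : 98 ba c1 b6 c7 38 1a
[3] 0x24->0x02 len=3 : 38 1a 41
[4] 0x05->0x1f len=8 : 72 4f d2 c8 9f 31 b6 c7
query mem[0x26]=0xc7, mem[0x09]=0x9f, mem[0x1a]=0xc7, mem[0x24]=0x31

MEM[0x26,0x09,0x1a,0x24] = c7 9f c7 31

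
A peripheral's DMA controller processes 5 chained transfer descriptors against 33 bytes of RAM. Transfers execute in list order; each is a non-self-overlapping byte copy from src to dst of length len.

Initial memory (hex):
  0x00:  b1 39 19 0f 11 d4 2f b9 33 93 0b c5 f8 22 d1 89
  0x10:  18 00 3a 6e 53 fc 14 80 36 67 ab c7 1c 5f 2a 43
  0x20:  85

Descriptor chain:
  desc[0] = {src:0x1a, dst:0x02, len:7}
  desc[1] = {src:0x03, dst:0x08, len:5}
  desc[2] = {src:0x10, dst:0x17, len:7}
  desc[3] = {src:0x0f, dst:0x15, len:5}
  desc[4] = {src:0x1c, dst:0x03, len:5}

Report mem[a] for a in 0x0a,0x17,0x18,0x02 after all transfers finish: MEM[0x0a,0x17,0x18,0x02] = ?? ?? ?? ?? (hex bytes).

MEM[0x0a,0x17,0x18,0x02] = 5f 00 3a ab

#0 dst[0x02+7] := {0xab,0xc7,0x1c,0x5f,0x2a,0x43,0x85}
#1 dst[0x08+5] := {0xc7,0x1c,0x5f,0x2a,0x43}
#2 dst[0x17+7] := {0x18,0x00,0x3a,0x6e,0x53,0xfc,0x14}
#3 dst[0x15+5] := {0x89,0x18,0x00,0x3a,0x6e}
#4 dst[0x03+5] := {0xfc,0x14,0x2a,0x43,0x85}
query mem[0x0a]=0x5f, mem[0x17]=0x00, mem[0x18]=0x3a, mem[0x02]=0xab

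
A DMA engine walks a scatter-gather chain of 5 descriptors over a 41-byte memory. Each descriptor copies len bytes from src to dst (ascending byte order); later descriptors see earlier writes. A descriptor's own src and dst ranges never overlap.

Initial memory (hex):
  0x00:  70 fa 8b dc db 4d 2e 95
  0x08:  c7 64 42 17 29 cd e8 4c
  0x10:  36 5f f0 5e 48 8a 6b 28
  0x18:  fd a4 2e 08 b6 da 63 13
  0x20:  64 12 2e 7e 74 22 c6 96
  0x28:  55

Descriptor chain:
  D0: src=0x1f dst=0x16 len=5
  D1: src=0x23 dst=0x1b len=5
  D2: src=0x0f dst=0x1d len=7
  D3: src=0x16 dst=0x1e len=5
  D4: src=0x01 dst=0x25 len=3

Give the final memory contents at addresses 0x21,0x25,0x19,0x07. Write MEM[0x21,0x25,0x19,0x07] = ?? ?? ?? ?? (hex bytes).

MEM[0x21,0x25,0x19,0x07] = 2e fa 2e 95

D0: mem[0x16..0x1a] <- [13 64 12 2e 7e]
D1: mem[0x1b..0x1f] <- [7e 74 22 c6 96]
D2: mem[0x1d..0x23] <- [4c 36 5f f0 5e 48 8a]
D3: mem[0x1e..0x22] <- [13 64 12 2e 7e]
D4: mem[0x25..0x27] <- [fa 8b dc]
query mem[0x21]=0x2e, mem[0x25]=0xfa, mem[0x19]=0x2e, mem[0x07]=0x95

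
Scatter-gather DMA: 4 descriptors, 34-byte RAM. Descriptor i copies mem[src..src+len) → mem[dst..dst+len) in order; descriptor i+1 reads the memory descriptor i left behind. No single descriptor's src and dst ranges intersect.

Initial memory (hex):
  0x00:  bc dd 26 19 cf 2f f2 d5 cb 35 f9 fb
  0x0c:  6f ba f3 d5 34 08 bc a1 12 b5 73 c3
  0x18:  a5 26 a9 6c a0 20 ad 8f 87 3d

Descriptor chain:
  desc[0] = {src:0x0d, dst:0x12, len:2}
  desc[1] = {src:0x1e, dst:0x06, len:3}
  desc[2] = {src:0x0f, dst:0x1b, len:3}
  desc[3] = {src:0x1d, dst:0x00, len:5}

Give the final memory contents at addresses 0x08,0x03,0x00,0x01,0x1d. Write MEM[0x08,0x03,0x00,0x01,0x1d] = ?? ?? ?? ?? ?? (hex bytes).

  after D0: wrote 2B at 0x12 = baf3
  after D1: wrote 3B at 0x06 = ad8f87
  after D2: wrote 3B at 0x1b = d53408
  after D3: wrote 5B at 0x00 = 08ad8f873d
query mem[0x08]=0x87, mem[0x03]=0x87, mem[0x00]=0x08, mem[0x01]=0xad, mem[0x1d]=0x08

MEM[0x08,0x03,0x00,0x01,0x1d] = 87 87 08 ad 08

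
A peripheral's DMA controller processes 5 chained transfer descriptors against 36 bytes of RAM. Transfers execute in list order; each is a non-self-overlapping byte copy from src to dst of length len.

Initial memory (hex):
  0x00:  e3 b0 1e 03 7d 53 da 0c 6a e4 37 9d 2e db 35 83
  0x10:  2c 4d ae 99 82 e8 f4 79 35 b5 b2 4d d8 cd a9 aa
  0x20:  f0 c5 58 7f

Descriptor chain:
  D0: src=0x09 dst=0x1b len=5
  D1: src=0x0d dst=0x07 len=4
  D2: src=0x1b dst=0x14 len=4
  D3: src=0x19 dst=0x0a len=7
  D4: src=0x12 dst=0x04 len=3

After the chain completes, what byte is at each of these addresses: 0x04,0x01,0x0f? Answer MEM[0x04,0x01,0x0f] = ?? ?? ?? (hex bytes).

MEM[0x04,0x01,0x0f] = ae b0 2e

  after D0: wrote 5B at 0x1b = e4379d2edb
  after D1: wrote 4B at 0x07 = db35832c
  after D2: wrote 4B at 0x14 = e4379d2e
  after D3: wrote 7B at 0x0a = b5b2e4379d2edb
  after D4: wrote 3B at 0x04 = ae99e4
query mem[0x04]=0xae, mem[0x01]=0xb0, mem[0x0f]=0x2e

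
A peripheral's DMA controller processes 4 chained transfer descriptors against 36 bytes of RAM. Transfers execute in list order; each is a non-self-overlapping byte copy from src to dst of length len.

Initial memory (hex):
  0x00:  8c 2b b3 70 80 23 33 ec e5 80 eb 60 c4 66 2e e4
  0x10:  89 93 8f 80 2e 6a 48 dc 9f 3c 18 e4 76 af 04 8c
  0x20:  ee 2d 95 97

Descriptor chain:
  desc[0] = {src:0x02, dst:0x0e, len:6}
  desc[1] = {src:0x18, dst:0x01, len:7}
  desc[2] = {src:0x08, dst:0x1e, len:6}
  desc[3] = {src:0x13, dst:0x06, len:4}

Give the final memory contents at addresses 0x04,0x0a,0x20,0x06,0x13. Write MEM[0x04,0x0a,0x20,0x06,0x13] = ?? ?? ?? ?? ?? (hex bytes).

MEM[0x04,0x0a,0x20,0x06,0x13] = e4 eb eb ec ec

D0: mem[0x0e..0x13] <- [b3 70 80 23 33 ec]
D1: mem[0x01..0x07] <- [9f 3c 18 e4 76 af 04]
D2: mem[0x1e..0x23] <- [e5 80 eb 60 c4 66]
D3: mem[0x06..0x09] <- [ec 2e 6a 48]
query mem[0x04]=0xe4, mem[0x0a]=0xeb, mem[0x20]=0xeb, mem[0x06]=0xec, mem[0x13]=0xec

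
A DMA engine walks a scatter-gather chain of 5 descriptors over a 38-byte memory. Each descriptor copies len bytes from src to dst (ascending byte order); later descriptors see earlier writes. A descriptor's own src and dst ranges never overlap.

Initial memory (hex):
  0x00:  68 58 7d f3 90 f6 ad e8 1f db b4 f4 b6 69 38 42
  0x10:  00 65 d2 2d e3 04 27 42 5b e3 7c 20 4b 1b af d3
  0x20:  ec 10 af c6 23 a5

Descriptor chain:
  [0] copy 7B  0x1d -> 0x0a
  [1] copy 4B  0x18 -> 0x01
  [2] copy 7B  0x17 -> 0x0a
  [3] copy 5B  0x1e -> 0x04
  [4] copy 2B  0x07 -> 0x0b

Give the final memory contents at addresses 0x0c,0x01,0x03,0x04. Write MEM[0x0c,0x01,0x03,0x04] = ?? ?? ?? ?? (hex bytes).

#0 dst[0x0a+7] := {0x1b,0xaf,0xd3,0xec,0x10,0xaf,0xc6}
#1 dst[0x01+4] := {0x5b,0xe3,0x7c,0x20}
#2 dst[0x0a+7] := {0x42,0x5b,0xe3,0x7c,0x20,0x4b,0x1b}
#3 dst[0x04+5] := {0xaf,0xd3,0xec,0x10,0xaf}
#4 dst[0x0b+2] := {0x10,0xaf}
query mem[0x0c]=0xaf, mem[0x01]=0x5b, mem[0x03]=0x7c, mem[0x04]=0xaf

MEM[0x0c,0x01,0x03,0x04] = af 5b 7c af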